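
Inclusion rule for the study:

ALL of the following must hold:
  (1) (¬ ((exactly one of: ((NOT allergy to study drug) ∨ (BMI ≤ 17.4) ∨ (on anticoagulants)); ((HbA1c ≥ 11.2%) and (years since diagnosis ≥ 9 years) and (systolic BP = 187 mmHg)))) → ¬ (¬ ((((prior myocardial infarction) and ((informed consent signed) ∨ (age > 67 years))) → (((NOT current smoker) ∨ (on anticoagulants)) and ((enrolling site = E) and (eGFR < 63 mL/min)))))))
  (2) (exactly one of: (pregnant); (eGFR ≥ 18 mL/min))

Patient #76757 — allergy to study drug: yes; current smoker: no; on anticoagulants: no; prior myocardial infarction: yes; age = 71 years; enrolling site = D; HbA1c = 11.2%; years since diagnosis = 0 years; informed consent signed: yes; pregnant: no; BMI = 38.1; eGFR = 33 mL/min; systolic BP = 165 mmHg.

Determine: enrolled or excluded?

Atomic conditions:
  NOT allergy to study drug: yes → false
  BMI ≤ 17.4: 38.1 ≤ 17.4 is false
  on anticoagulants: no → false
  HbA1c ≥ 11.2%: 11.2 ≥ 11.2 is true
  years since diagnosis ≥ 9 years: 0 ≥ 9 is false
  systolic BP = 187 mmHg: 165 == 187 is false
  prior myocardial infarction: yes → true
  informed consent signed: yes → true
  age > 67 years: 71 > 67 is true
  NOT current smoker: no → true
  enrolling site = E: D == E is false
  eGFR < 63 mL/min: 33 < 63 is true
  pregnant: no → false
  eGFR ≥ 18 mL/min: 33 ≥ 18 is true
Combine:
[1.1.1.1] false OR false OR false = false
[1.1.1.2] true AND false AND false = false
[1.1.1] exactly-one(false, false) = false
[1.1] NOT false = true
[1.2.1.1.1.2] true OR true = true
[1.2.1.1.1] true AND true = true
[1.2.1.1.2.1] true OR false = true
[1.2.1.1.2.2] false AND true = false
[1.2.1.1.2] true AND false = false
[1.2.1.1] true → false = false
[1.2.1] NOT false = true
[1.2] NOT true = false
[1] true → false = false
[2] exactly-one(false, true) = true
[root] false AND true = false
Overall: false → excluded

Excluded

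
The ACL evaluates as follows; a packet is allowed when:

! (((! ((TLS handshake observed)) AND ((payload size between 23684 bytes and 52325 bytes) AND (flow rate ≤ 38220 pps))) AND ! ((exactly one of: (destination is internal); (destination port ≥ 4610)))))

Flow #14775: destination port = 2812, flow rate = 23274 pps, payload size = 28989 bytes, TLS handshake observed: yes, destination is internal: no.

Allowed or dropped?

Allowed

Atomic conditions:
  TLS handshake observed: yes → true
  payload size between 23684 bytes and 52325 bytes: 28989 in [23684, 52325] is true
  flow rate ≤ 38220 pps: 23274 ≤ 38220 is true
  destination is internal: no → false
  destination port ≥ 4610: 2812 ≥ 4610 is false
Combine:
[1.1.1] NOT true = false
[1.1.2] true AND true = true
[1.1] false AND true = false
[1.2.1] exactly-one(false, false) = false
[1.2] NOT false = true
[1] false AND true = false
[root] NOT false = true
Overall: true → allowed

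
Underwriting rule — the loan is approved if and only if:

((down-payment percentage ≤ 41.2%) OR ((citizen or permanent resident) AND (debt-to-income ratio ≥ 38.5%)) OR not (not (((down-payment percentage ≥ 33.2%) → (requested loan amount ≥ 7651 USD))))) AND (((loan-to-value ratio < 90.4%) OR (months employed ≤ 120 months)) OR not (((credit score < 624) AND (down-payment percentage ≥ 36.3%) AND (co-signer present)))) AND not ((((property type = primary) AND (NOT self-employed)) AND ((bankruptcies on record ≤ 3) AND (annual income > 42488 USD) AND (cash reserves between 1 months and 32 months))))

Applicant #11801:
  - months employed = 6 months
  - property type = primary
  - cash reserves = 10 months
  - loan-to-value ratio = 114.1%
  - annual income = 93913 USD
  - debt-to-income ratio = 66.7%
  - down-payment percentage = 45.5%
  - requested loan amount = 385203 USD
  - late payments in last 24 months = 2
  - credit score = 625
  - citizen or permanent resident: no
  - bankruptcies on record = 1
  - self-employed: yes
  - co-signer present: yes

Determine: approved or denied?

Atomic conditions:
  down-payment percentage ≤ 41.2%: 45.5 ≤ 41.2 is false
  citizen or permanent resident: no → false
  debt-to-income ratio ≥ 38.5%: 66.7 ≥ 38.5 is true
  down-payment percentage ≥ 33.2%: 45.5 ≥ 33.2 is true
  requested loan amount ≥ 7651 USD: 385203 ≥ 7651 is true
  loan-to-value ratio < 90.4%: 114.1 < 90.4 is false
  months employed ≤ 120 months: 6 ≤ 120 is true
  credit score < 624: 625 < 624 is false
  down-payment percentage ≥ 36.3%: 45.5 ≥ 36.3 is true
  co-signer present: yes → true
  property type = primary: primary == primary is true
  NOT self-employed: yes → false
  bankruptcies on record ≤ 3: 1 ≤ 3 is true
  annual income > 42488 USD: 93913 > 42488 is true
  cash reserves between 1 months and 32 months: 10 in [1, 32] is true
Combine:
[1.2] false AND true = false
[1.3.1.1] true → true = true
[1.3.1] NOT true = false
[1.3] NOT false = true
[1] false OR false OR true = true
[2.1] false OR true = true
[2.2.1] false AND true AND true = false
[2.2] NOT false = true
[2] true OR true = true
[3.1.1] true AND false = false
[3.1.2] true AND true AND true = true
[3.1] false AND true = false
[3] NOT false = true
[root] true AND true AND true = true
Overall: true → approved

Approved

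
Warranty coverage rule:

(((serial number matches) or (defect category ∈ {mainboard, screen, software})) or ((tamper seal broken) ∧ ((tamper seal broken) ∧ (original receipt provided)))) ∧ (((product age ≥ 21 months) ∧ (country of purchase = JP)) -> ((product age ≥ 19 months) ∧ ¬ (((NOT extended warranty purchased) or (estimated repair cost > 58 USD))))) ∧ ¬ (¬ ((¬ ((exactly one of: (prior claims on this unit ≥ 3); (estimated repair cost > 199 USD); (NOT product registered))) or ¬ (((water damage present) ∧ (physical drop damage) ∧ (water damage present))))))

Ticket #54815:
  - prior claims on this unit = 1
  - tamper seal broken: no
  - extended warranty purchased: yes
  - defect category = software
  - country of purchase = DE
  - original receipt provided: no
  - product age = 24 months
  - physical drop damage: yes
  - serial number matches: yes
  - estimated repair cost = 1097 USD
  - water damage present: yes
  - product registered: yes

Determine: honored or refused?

Refused

Atomic conditions:
  serial number matches: yes → true
  defect category ∈ {mainboard, screen, software}: software is in the set → true
  tamper seal broken: no → false
  original receipt provided: no → false
  product age ≥ 21 months: 24 ≥ 21 is true
  country of purchase = JP: DE == JP is false
  product age ≥ 19 months: 24 ≥ 19 is true
  NOT extended warranty purchased: yes → false
  estimated repair cost > 58 USD: 1097 > 58 is true
  prior claims on this unit ≥ 3: 1 ≥ 3 is false
  estimated repair cost > 199 USD: 1097 > 199 is true
  NOT product registered: yes → false
  water damage present: yes → true
  physical drop damage: yes → true
Combine:
[1.1] true OR true = true
[1.2.2] false AND false = false
[1.2] false AND false = false
[1] true OR false = true
[2.1] true AND false = false
[2.2.2.1] false OR true = true
[2.2.2] NOT true = false
[2.2] true AND false = false
[2] false → false (antecedent false ⇒ implication holds) = true
[3.1.1.1.1] exactly-one(false, true, false) = true
[3.1.1.1] NOT true = false
[3.1.1.2.1] true AND true AND true = true
[3.1.1.2] NOT true = false
[3.1.1] false OR false = false
[3.1] NOT false = true
[3] NOT true = false
[root] true AND true AND false = false
Overall: false → refused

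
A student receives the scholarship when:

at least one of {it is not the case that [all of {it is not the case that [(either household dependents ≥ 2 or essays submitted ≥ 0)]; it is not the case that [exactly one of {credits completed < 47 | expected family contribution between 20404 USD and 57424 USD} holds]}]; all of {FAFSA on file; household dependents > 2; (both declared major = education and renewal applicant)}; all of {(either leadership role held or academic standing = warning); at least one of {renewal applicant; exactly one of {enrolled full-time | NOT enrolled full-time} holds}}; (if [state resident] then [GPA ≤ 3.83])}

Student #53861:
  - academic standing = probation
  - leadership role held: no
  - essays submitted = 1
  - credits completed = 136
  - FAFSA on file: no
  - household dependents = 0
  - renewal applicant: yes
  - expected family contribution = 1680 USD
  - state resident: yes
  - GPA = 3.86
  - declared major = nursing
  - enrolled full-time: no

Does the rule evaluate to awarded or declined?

Awarded

Atomic conditions:
  household dependents ≥ 2: 0 ≥ 2 is false
  essays submitted ≥ 0: 1 ≥ 0 is true
  credits completed < 47: 136 < 47 is false
  expected family contribution between 20404 USD and 57424 USD: 1680 in [20404, 57424] is false
  FAFSA on file: no → false
  household dependents > 2: 0 > 2 is false
  declared major = education: nursing == education is false
  renewal applicant: yes → true
  leadership role held: no → false
  academic standing = warning: probation == warning is false
  enrolled full-time: no → false
  NOT enrolled full-time: no → true
  state resident: yes → true
  GPA ≤ 3.83: 3.86 ≤ 3.83 is false
Combine:
[1.1.1.1] false OR true = true
[1.1.1] NOT true = false
[1.1.2.1] exactly-one(false, false) = false
[1.1.2] NOT false = true
[1.1] false AND true = false
[1] NOT false = true
[2.3] false AND true = false
[2] false AND false AND false = false
[3.1] false OR false = false
[3.2.2] exactly-one(false, true) = true
[3.2] true OR true = true
[3] false AND true = false
[4] true → false = false
[root] true OR false OR false OR false = true
Overall: true → awarded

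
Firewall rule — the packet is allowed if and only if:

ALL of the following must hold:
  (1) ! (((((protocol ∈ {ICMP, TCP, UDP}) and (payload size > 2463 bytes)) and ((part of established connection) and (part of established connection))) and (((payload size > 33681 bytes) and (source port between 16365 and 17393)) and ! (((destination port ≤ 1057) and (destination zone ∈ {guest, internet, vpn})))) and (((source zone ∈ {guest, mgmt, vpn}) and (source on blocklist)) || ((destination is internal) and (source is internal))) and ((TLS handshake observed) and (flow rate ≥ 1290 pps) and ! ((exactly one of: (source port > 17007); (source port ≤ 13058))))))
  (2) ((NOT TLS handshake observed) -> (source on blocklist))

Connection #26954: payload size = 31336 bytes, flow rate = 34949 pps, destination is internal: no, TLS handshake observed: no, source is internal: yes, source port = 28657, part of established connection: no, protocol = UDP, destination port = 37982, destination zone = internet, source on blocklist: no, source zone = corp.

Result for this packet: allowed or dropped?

Dropped

Atomic conditions:
  protocol ∈ {ICMP, TCP, UDP}: UDP is in the set → true
  payload size > 2463 bytes: 31336 > 2463 is true
  part of established connection: no → false
  payload size > 33681 bytes: 31336 > 33681 is false
  source port between 16365 and 17393: 28657 in [16365, 17393] is false
  destination port ≤ 1057: 37982 ≤ 1057 is false
  destination zone ∈ {guest, internet, vpn}: internet is in the set → true
  source zone ∈ {guest, mgmt, vpn}: corp is not in the set → false
  source on blocklist: no → false
  destination is internal: no → false
  source is internal: yes → true
  TLS handshake observed: no → false
  flow rate ≥ 1290 pps: 34949 ≥ 1290 is true
  source port > 17007: 28657 > 17007 is true
  source port ≤ 13058: 28657 ≤ 13058 is false
  NOT TLS handshake observed: no → true
Combine:
[1.1.1.1] true AND true = true
[1.1.1.2] false AND false = false
[1.1.1] true AND false = false
[1.1.2.1] false AND false = false
[1.1.2.2.1] false AND true = false
[1.1.2.2] NOT false = true
[1.1.2] false AND true = false
[1.1.3.1] false AND false = false
[1.1.3.2] false AND true = false
[1.1.3] false OR false = false
[1.1.4.3.1] exactly-one(true, false) = true
[1.1.4.3] NOT true = false
[1.1.4] false AND true AND false = false
[1.1] false AND false AND false AND false = false
[1] NOT false = true
[2] true → false = false
[root] true AND false = false
Overall: false → dropped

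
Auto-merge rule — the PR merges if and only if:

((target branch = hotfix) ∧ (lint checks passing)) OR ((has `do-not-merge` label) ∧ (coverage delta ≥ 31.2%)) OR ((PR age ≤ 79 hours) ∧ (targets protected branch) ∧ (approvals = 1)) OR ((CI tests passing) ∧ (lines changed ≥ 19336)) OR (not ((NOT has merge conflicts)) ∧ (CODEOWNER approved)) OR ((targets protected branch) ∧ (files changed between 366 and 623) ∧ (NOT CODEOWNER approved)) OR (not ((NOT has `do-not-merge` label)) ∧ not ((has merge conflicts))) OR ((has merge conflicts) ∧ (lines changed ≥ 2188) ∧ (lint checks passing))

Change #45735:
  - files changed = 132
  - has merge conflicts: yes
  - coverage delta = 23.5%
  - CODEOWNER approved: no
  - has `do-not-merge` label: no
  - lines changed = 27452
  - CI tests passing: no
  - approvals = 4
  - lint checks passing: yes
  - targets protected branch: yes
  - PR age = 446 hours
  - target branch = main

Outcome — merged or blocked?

Atomic conditions:
  target branch = hotfix: main == hotfix is false
  lint checks passing: yes → true
  has `do-not-merge` label: no → false
  coverage delta ≥ 31.2%: 23.5 ≥ 31.2 is false
  PR age ≤ 79 hours: 446 ≤ 79 is false
  targets protected branch: yes → true
  approvals = 1: 4 == 1 is false
  CI tests passing: no → false
  lines changed ≥ 19336: 27452 ≥ 19336 is true
  NOT has merge conflicts: yes → false
  CODEOWNER approved: no → false
  files changed between 366 and 623: 132 in [366, 623] is false
  NOT CODEOWNER approved: no → true
  NOT has `do-not-merge` label: no → true
  has merge conflicts: yes → true
  lines changed ≥ 2188: 27452 ≥ 2188 is true
Combine:
[1] false AND true = false
[2] false AND false = false
[3] false AND true AND false = false
[4] false AND true = false
[5.1] NOT false = true
[5] true AND false = false
[6] true AND false AND true = false
[7.1] NOT true = false
[7.2] NOT true = false
[7] false AND false = false
[8] true AND true AND true = true
[root] false OR false OR false OR false OR false OR false OR false OR true = true
Overall: true → merged

Merged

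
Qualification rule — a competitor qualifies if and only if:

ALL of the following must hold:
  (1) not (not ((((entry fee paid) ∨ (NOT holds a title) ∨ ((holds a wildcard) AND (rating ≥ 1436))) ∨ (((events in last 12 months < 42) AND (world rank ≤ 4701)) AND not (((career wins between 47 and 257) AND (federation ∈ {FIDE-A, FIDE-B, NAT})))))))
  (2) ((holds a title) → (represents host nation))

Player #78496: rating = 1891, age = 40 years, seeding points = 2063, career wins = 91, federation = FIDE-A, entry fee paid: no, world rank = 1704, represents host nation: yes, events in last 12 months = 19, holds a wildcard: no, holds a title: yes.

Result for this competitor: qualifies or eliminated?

Eliminated

Atomic conditions:
  entry fee paid: no → false
  NOT holds a title: yes → false
  holds a wildcard: no → false
  rating ≥ 1436: 1891 ≥ 1436 is true
  events in last 12 months < 42: 19 < 42 is true
  world rank ≤ 4701: 1704 ≤ 4701 is true
  career wins between 47 and 257: 91 in [47, 257] is true
  federation ∈ {FIDE-A, FIDE-B, NAT}: FIDE-A is in the set → true
  holds a title: yes → true
  represents host nation: yes → true
Combine:
[1.1.1.1.3] false AND true = false
[1.1.1.1] false OR false OR false = false
[1.1.1.2.1] true AND true = true
[1.1.1.2.2.1] true AND true = true
[1.1.1.2.2] NOT true = false
[1.1.1.2] true AND false = false
[1.1.1] false OR false = false
[1.1] NOT false = true
[1] NOT true = false
[2] true → true = true
[root] false AND true = false
Overall: false → eliminated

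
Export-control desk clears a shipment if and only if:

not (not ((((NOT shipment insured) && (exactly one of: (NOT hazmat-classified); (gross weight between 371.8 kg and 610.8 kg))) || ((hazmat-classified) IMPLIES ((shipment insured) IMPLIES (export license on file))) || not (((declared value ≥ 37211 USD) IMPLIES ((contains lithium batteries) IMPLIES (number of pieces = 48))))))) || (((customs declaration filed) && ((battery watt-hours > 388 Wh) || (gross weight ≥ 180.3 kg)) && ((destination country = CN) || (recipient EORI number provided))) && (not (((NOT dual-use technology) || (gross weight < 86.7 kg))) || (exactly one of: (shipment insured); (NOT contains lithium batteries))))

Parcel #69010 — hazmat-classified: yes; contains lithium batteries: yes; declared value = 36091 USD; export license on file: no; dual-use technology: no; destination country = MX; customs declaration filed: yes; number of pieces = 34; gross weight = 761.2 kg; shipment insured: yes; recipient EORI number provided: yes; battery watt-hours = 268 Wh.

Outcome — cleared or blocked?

Cleared

Atomic conditions:
  NOT shipment insured: yes → false
  NOT hazmat-classified: yes → false
  gross weight between 371.8 kg and 610.8 kg: 761.2 in [371.8, 610.8] is false
  hazmat-classified: yes → true
  shipment insured: yes → true
  export license on file: no → false
  declared value ≥ 37211 USD: 36091 ≥ 37211 is false
  contains lithium batteries: yes → true
  number of pieces = 48: 34 == 48 is false
  customs declaration filed: yes → true
  battery watt-hours > 388 Wh: 268 > 388 is false
  gross weight ≥ 180.3 kg: 761.2 ≥ 180.3 is true
  destination country = CN: MX == CN is false
  recipient EORI number provided: yes → true
  NOT dual-use technology: no → true
  gross weight < 86.7 kg: 761.2 < 86.7 is false
  NOT contains lithium batteries: yes → false
Combine:
[1.1.1.1.2] exactly-one(false, false) = false
[1.1.1.1] false AND false = false
[1.1.1.2.2] true → false = false
[1.1.1.2] true → false = false
[1.1.1.3.1.2] true → false = false
[1.1.1.3.1] false → false (antecedent false ⇒ implication holds) = true
[1.1.1.3] NOT true = false
[1.1.1] false OR false OR false = false
[1.1] NOT false = true
[1] NOT true = false
[2.1.2] false OR true = true
[2.1.3] false OR true = true
[2.1] true AND true AND true = true
[2.2.1.1] true OR false = true
[2.2.1] NOT true = false
[2.2.2] exactly-one(true, false) = true
[2.2] false OR true = true
[2] true AND true = true
[root] false OR true = true
Overall: true → cleared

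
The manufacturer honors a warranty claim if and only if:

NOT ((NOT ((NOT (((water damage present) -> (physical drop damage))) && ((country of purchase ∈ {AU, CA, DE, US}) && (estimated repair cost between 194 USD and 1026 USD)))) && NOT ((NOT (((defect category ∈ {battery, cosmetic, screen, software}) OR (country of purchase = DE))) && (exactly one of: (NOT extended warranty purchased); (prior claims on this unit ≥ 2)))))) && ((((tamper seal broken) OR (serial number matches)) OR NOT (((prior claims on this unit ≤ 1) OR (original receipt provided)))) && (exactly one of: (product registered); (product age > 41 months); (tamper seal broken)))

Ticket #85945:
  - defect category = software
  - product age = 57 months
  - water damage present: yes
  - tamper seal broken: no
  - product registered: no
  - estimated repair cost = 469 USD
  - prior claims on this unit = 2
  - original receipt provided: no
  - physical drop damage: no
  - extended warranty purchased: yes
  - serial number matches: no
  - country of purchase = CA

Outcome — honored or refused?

Honored

Atomic conditions:
  water damage present: yes → true
  physical drop damage: no → false
  country of purchase ∈ {AU, CA, DE, US}: CA is in the set → true
  estimated repair cost between 194 USD and 1026 USD: 469 in [194, 1026] is true
  defect category ∈ {battery, cosmetic, screen, software}: software is in the set → true
  country of purchase = DE: CA == DE is false
  NOT extended warranty purchased: yes → false
  prior claims on this unit ≥ 2: 2 ≥ 2 is true
  tamper seal broken: no → false
  serial number matches: no → false
  prior claims on this unit ≤ 1: 2 ≤ 1 is false
  original receipt provided: no → false
  product registered: no → false
  product age > 41 months: 57 > 41 is true
Combine:
[1.1.1.1.1.1] true → false = false
[1.1.1.1.1] NOT false = true
[1.1.1.1.2] true AND true = true
[1.1.1.1] true AND true = true
[1.1.1] NOT true = false
[1.1.2.1.1.1] true OR false = true
[1.1.2.1.1] NOT true = false
[1.1.2.1.2] exactly-one(false, true) = true
[1.1.2.1] false AND true = false
[1.1.2] NOT false = true
[1.1] false AND true = false
[1] NOT false = true
[2.1.1] false OR false = false
[2.1.2.1] false OR false = false
[2.1.2] NOT false = true
[2.1] false OR true = true
[2.2] exactly-one(false, true, false) = true
[2] true AND true = true
[root] true AND true = true
Overall: true → honored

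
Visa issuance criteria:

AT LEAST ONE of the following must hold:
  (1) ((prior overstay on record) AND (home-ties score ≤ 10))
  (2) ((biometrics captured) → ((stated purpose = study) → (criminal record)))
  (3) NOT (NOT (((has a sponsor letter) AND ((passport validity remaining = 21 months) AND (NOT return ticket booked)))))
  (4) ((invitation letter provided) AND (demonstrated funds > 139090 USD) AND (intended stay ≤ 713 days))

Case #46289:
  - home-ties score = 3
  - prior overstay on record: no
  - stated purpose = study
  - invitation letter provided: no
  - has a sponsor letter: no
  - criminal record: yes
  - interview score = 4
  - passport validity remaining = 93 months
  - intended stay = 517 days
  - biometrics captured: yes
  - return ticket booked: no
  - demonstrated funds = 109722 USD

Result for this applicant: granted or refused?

Atomic conditions:
  prior overstay on record: no → false
  home-ties score ≤ 10: 3 ≤ 10 is true
  biometrics captured: yes → true
  stated purpose = study: study == study is true
  criminal record: yes → true
  has a sponsor letter: no → false
  passport validity remaining = 21 months: 93 == 21 is false
  NOT return ticket booked: no → true
  invitation letter provided: no → false
  demonstrated funds > 139090 USD: 109722 > 139090 is false
  intended stay ≤ 713 days: 517 ≤ 713 is true
Combine:
[1] false AND true = false
[2.2] true → true = true
[2] true → true = true
[3.1.1.2] false AND true = false
[3.1.1] false AND false = false
[3.1] NOT false = true
[3] NOT true = false
[4] false AND false AND true = false
[root] false OR true OR false OR false = true
Overall: true → granted

Granted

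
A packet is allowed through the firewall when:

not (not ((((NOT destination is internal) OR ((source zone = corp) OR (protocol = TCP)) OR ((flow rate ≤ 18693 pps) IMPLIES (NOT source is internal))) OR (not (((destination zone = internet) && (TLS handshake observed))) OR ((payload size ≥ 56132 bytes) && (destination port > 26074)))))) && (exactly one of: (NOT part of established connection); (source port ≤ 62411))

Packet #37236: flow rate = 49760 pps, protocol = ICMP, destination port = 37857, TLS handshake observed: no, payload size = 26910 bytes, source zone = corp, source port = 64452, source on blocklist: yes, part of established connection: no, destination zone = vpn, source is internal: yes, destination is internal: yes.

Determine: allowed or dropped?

Allowed

Atomic conditions:
  NOT destination is internal: yes → false
  source zone = corp: corp == corp is true
  protocol = TCP: ICMP == TCP is false
  flow rate ≤ 18693 pps: 49760 ≤ 18693 is false
  NOT source is internal: yes → false
  destination zone = internet: vpn == internet is false
  TLS handshake observed: no → false
  payload size ≥ 56132 bytes: 26910 ≥ 56132 is false
  destination port > 26074: 37857 > 26074 is true
  NOT part of established connection: no → true
  source port ≤ 62411: 64452 ≤ 62411 is false
Combine:
[1.1.1.1.2] true OR false = true
[1.1.1.1.3] false → false (antecedent false ⇒ implication holds) = true
[1.1.1.1] false OR true OR true = true
[1.1.1.2.1.1] false AND false = false
[1.1.1.2.1] NOT false = true
[1.1.1.2.2] false AND true = false
[1.1.1.2] true OR false = true
[1.1.1] true OR true = true
[1.1] NOT true = false
[1] NOT false = true
[2] exactly-one(true, false) = true
[root] true AND true = true
Overall: true → allowed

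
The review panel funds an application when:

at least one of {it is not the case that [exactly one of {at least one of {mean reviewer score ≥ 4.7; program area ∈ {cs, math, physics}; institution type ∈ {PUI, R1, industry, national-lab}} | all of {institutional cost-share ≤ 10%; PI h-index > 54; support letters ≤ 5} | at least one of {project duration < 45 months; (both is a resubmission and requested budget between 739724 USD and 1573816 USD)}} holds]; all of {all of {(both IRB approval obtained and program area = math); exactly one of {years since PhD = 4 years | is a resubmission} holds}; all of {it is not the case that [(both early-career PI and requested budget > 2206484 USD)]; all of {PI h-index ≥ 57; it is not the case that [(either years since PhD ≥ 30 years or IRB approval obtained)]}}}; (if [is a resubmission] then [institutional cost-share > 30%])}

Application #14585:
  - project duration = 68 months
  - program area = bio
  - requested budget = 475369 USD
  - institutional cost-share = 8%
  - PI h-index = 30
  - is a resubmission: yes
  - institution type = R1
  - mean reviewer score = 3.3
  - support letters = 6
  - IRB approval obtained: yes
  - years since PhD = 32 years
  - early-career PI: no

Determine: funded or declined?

Atomic conditions:
  mean reviewer score ≥ 4.7: 3.3 ≥ 4.7 is false
  program area ∈ {cs, math, physics}: bio is not in the set → false
  institution type ∈ {PUI, R1, industry, national-lab}: R1 is in the set → true
  institutional cost-share ≤ 10%: 8 ≤ 10 is true
  PI h-index > 54: 30 > 54 is false
  support letters ≤ 5: 6 ≤ 5 is false
  project duration < 45 months: 68 < 45 is false
  is a resubmission: yes → true
  requested budget between 739724 USD and 1573816 USD: 475369 in [739724, 1573816] is false
  IRB approval obtained: yes → true
  program area = math: bio == math is false
  years since PhD = 4 years: 32 == 4 is false
  early-career PI: no → false
  requested budget > 2206484 USD: 475369 > 2206484 is false
  PI h-index ≥ 57: 30 ≥ 57 is false
  years since PhD ≥ 30 years: 32 ≥ 30 is true
  institutional cost-share > 30%: 8 > 30 is false
Combine:
[1.1.1] false OR false OR true = true
[1.1.2] true AND false AND false = false
[1.1.3.2] true AND false = false
[1.1.3] false OR false = false
[1.1] exactly-one(true, false, false) = true
[1] NOT true = false
[2.1.1] true AND false = false
[2.1.2] exactly-one(false, true) = true
[2.1] false AND true = false
[2.2.1.1] false AND false = false
[2.2.1] NOT false = true
[2.2.2.2.1] true OR true = true
[2.2.2.2] NOT true = false
[2.2.2] false AND false = false
[2.2] true AND false = false
[2] false AND false = false
[3] true → false = false
[root] false OR false OR false = false
Overall: false → declined

Declined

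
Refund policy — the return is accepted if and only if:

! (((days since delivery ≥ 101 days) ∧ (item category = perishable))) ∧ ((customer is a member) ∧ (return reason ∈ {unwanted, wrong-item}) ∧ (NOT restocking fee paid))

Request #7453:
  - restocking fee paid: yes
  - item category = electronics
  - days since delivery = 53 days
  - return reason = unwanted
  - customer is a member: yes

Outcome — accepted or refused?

Atomic conditions:
  days since delivery ≥ 101 days: 53 ≥ 101 is false
  item category = perishable: electronics == perishable is false
  customer is a member: yes → true
  return reason ∈ {unwanted, wrong-item}: unwanted is in the set → true
  NOT restocking fee paid: yes → false
Combine:
[1.1] false AND false = false
[1] NOT false = true
[2] true AND true AND false = false
[root] true AND false = false
Overall: false → refused

Refused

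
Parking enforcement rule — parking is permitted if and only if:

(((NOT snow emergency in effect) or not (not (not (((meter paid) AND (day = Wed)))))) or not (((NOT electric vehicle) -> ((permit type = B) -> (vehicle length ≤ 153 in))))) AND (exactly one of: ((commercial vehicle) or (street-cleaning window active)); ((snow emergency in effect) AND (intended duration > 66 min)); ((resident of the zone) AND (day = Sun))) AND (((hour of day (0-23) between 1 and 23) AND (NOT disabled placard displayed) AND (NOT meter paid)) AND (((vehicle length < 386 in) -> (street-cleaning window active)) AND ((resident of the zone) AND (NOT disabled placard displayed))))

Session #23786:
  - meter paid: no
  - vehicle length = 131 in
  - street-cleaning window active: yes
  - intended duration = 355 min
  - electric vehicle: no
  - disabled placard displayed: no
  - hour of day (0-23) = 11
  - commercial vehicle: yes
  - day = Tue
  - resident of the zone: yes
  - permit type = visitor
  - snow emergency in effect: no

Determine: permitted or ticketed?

Permitted

Atomic conditions:
  NOT snow emergency in effect: no → true
  meter paid: no → false
  day = Wed: Tue == Wed is false
  NOT electric vehicle: no → true
  permit type = B: visitor == B is false
  vehicle length ≤ 153 in: 131 ≤ 153 is true
  commercial vehicle: yes → true
  street-cleaning window active: yes → true
  snow emergency in effect: no → false
  intended duration > 66 min: 355 > 66 is true
  resident of the zone: yes → true
  day = Sun: Tue == Sun is false
  hour of day (0-23) between 1 and 23: 11 in [1, 23] is true
  NOT disabled placard displayed: no → true
  NOT meter paid: no → true
  vehicle length < 386 in: 131 < 386 is true
Combine:
[1.1.2.1.1.1] false AND false = false
[1.1.2.1.1] NOT false = true
[1.1.2.1] NOT true = false
[1.1.2] NOT false = true
[1.1] true OR true = true
[1.2.1.2] false → true (antecedent false ⇒ implication holds) = true
[1.2.1] true → true = true
[1.2] NOT true = false
[1] true OR false = true
[2.1] true OR true = true
[2.2] false AND true = false
[2.3] true AND false = false
[2] exactly-one(true, false, false) = true
[3.1] true AND true AND true = true
[3.2.1] true → true = true
[3.2.2] true AND true = true
[3.2] true AND true = true
[3] true AND true = true
[root] true AND true AND true = true
Overall: true → permitted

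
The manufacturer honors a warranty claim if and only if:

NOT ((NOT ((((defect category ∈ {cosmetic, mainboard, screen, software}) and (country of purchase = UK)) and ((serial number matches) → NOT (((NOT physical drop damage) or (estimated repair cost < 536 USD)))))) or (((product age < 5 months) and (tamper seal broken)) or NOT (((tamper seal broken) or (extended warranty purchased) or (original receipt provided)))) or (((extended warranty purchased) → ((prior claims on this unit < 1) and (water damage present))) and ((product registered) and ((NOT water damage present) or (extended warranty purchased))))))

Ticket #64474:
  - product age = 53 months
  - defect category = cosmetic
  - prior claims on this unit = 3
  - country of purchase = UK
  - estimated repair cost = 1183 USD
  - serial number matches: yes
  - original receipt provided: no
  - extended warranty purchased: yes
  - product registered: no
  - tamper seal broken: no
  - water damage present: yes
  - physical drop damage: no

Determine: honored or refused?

Refused

Atomic conditions:
  defect category ∈ {cosmetic, mainboard, screen, software}: cosmetic is in the set → true
  country of purchase = UK: UK == UK is true
  serial number matches: yes → true
  NOT physical drop damage: no → true
  estimated repair cost < 536 USD: 1183 < 536 is false
  product age < 5 months: 53 < 5 is false
  tamper seal broken: no → false
  extended warranty purchased: yes → true
  original receipt provided: no → false
  prior claims on this unit < 1: 3 < 1 is false
  water damage present: yes → true
  product registered: no → false
  NOT water damage present: yes → false
Combine:
[1.1.1.1] true AND true = true
[1.1.1.2.2.1] true OR false = true
[1.1.1.2.2] NOT true = false
[1.1.1.2] true → false = false
[1.1.1] true AND false = false
[1.1] NOT false = true
[1.2.1] false AND false = false
[1.2.2.1] false OR true OR false = true
[1.2.2] NOT true = false
[1.2] false OR false = false
[1.3.1.2] false AND true = false
[1.3.1] true → false = false
[1.3.2.2] false OR true = true
[1.3.2] false AND true = false
[1.3] false AND false = false
[1] true OR false OR false = true
[root] NOT true = false
Overall: false → refused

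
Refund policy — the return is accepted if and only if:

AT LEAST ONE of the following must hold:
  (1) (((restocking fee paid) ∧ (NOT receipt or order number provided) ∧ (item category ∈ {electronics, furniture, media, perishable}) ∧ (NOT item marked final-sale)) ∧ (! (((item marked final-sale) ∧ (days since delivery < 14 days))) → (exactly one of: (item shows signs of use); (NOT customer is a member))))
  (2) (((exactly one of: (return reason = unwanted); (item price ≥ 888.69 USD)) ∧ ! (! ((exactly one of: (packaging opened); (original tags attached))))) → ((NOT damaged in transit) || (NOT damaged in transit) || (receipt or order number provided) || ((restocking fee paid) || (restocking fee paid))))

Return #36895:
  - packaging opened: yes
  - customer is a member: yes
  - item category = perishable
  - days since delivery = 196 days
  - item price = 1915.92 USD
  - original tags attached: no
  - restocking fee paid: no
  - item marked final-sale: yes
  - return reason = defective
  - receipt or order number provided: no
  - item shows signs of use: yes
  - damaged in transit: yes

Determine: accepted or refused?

Refused

Atomic conditions:
  restocking fee paid: no → false
  NOT receipt or order number provided: no → true
  item category ∈ {electronics, furniture, media, perishable}: perishable is in the set → true
  NOT item marked final-sale: yes → false
  item marked final-sale: yes → true
  days since delivery < 14 days: 196 < 14 is false
  item shows signs of use: yes → true
  NOT customer is a member: yes → false
  return reason = unwanted: defective == unwanted is false
  item price ≥ 888.69 USD: 1915.92 ≥ 888.69 is true
  packaging opened: yes → true
  original tags attached: no → false
  NOT damaged in transit: yes → false
  receipt or order number provided: no → false
Combine:
[1.1] false AND true AND true AND false = false
[1.2.1.1] true AND false = false
[1.2.1] NOT false = true
[1.2.2] exactly-one(true, false) = true
[1.2] true → true = true
[1] false AND true = false
[2.1.1] exactly-one(false, true) = true
[2.1.2.1.1] exactly-one(true, false) = true
[2.1.2.1] NOT true = false
[2.1.2] NOT false = true
[2.1] true AND true = true
[2.2.4] false OR false = false
[2.2] false OR false OR false OR false = false
[2] true → false = false
[root] false OR false = false
Overall: false → refused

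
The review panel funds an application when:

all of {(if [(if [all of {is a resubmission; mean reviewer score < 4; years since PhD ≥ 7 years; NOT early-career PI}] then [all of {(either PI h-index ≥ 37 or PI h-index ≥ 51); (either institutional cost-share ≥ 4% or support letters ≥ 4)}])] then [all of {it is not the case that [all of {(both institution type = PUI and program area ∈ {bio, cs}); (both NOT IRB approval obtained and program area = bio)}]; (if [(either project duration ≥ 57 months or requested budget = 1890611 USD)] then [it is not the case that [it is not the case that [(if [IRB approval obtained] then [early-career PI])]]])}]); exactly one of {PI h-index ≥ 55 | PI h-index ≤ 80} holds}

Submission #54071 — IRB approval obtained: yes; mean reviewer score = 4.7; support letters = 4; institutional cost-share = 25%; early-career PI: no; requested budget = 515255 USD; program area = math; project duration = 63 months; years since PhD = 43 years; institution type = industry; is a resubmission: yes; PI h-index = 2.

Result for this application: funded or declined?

Declined

Atomic conditions:
  is a resubmission: yes → true
  mean reviewer score < 4: 4.7 < 4 is false
  years since PhD ≥ 7 years: 43 ≥ 7 is true
  NOT early-career PI: no → true
  PI h-index ≥ 37: 2 ≥ 37 is false
  PI h-index ≥ 51: 2 ≥ 51 is false
  institutional cost-share ≥ 4%: 25 ≥ 4 is true
  support letters ≥ 4: 4 ≥ 4 is true
  institution type = PUI: industry == PUI is false
  program area ∈ {bio, cs}: math is not in the set → false
  NOT IRB approval obtained: yes → false
  program area = bio: math == bio is false
  project duration ≥ 57 months: 63 ≥ 57 is true
  requested budget = 1890611 USD: 515255 == 1890611 is false
  IRB approval obtained: yes → true
  early-career PI: no → false
  PI h-index ≥ 55: 2 ≥ 55 is false
  PI h-index ≤ 80: 2 ≤ 80 is true
Combine:
[1.1.1] true AND false AND true AND true = false
[1.1.2.1] false OR false = false
[1.1.2.2] true OR true = true
[1.1.2] false AND true = false
[1.1] false → false (antecedent false ⇒ implication holds) = true
[1.2.1.1.1] false AND false = false
[1.2.1.1.2] false AND false = false
[1.2.1.1] false AND false = false
[1.2.1] NOT false = true
[1.2.2.1] true OR false = true
[1.2.2.2.1.1] true → false = false
[1.2.2.2.1] NOT false = true
[1.2.2.2] NOT true = false
[1.2.2] true → false = false
[1.2] true AND false = false
[1] true → false = false
[2] exactly-one(false, true) = true
[root] false AND true = false
Overall: false → declined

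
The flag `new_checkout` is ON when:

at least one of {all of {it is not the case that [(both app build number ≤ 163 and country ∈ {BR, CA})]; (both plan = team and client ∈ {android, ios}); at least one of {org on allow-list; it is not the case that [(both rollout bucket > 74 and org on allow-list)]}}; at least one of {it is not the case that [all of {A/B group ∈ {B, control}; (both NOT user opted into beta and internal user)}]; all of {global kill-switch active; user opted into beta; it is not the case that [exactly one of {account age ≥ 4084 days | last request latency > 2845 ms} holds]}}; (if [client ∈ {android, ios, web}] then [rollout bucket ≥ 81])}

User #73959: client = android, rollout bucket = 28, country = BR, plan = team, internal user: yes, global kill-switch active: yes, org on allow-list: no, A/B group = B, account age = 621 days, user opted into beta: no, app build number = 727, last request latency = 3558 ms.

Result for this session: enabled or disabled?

Atomic conditions:
  app build number ≤ 163: 727 ≤ 163 is false
  country ∈ {BR, CA}: BR is in the set → true
  plan = team: team == team is true
  client ∈ {android, ios}: android is in the set → true
  org on allow-list: no → false
  rollout bucket > 74: 28 > 74 is false
  A/B group ∈ {B, control}: B is in the set → true
  NOT user opted into beta: no → true
  internal user: yes → true
  global kill-switch active: yes → true
  user opted into beta: no → false
  account age ≥ 4084 days: 621 ≥ 4084 is false
  last request latency > 2845 ms: 3558 > 2845 is true
  client ∈ {android, ios, web}: android is in the set → true
  rollout bucket ≥ 81: 28 ≥ 81 is false
Combine:
[1.1.1] false AND true = false
[1.1] NOT false = true
[1.2] true AND true = true
[1.3.2.1] false AND false = false
[1.3.2] NOT false = true
[1.3] false OR true = true
[1] true AND true AND true = true
[2.1.1.2] true AND true = true
[2.1.1] true AND true = true
[2.1] NOT true = false
[2.2.3.1] exactly-one(false, true) = true
[2.2.3] NOT true = false
[2.2] true AND false AND false = false
[2] false OR false = false
[3] true → false = false
[root] true OR false OR false = true
Overall: true → enabled

Enabled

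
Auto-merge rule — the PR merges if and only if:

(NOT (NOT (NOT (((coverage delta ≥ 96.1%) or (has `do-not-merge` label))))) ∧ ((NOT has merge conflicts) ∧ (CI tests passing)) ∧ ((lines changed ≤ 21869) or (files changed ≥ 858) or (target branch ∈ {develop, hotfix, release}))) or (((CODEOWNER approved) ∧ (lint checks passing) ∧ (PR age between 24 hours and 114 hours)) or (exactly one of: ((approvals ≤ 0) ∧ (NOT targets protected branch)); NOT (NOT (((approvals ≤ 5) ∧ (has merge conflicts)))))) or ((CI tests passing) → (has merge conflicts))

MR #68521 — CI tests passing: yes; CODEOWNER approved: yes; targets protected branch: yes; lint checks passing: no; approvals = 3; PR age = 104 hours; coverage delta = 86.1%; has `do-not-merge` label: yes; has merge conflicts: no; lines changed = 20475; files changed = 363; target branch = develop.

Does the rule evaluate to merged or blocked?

Blocked

Atomic conditions:
  coverage delta ≥ 96.1%: 86.1 ≥ 96.1 is false
  has `do-not-merge` label: yes → true
  NOT has merge conflicts: no → true
  CI tests passing: yes → true
  lines changed ≤ 21869: 20475 ≤ 21869 is true
  files changed ≥ 858: 363 ≥ 858 is false
  target branch ∈ {develop, hotfix, release}: develop is in the set → true
  CODEOWNER approved: yes → true
  lint checks passing: no → false
  PR age between 24 hours and 114 hours: 104 in [24, 114] is true
  approvals ≤ 0: 3 ≤ 0 is false
  NOT targets protected branch: yes → false
  approvals ≤ 5: 3 ≤ 5 is true
  has merge conflicts: no → false
Combine:
[1.1.1.1.1] false OR true = true
[1.1.1.1] NOT true = false
[1.1.1] NOT false = true
[1.1] NOT true = false
[1.2] true AND true = true
[1.3] true OR false OR true = true
[1] false AND true AND true = false
[2.1] true AND false AND true = false
[2.2.1] false AND false = false
[2.2.2.1.1] true AND false = false
[2.2.2.1] NOT false = true
[2.2.2] NOT true = false
[2.2] exactly-one(false, false) = false
[2] false OR false = false
[3] true → false = false
[root] false OR false OR false = false
Overall: false → blocked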